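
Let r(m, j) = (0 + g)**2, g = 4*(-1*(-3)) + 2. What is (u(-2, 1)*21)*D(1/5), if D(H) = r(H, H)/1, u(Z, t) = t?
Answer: 4116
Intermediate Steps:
g = 14 (g = 4*3 + 2 = 12 + 2 = 14)
r(m, j) = 196 (r(m, j) = (0 + 14)**2 = 14**2 = 196)
D(H) = 196 (D(H) = 196/1 = 196*1 = 196)
(u(-2, 1)*21)*D(1/5) = (1*21)*196 = 21*196 = 4116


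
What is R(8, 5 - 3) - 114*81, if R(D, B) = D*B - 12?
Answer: -9230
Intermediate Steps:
R(D, B) = -12 + B*D (R(D, B) = B*D - 12 = -12 + B*D)
R(8, 5 - 3) - 114*81 = (-12 + (5 - 3)*8) - 114*81 = (-12 + 2*8) - 9234 = (-12 + 16) - 9234 = 4 - 9234 = -9230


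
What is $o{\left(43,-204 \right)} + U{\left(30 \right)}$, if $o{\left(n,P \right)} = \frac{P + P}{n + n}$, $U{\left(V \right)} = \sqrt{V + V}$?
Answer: $- \frac{204}{43} + 2 \sqrt{15} \approx 3.0018$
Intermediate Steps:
$U{\left(V \right)} = \sqrt{2} \sqrt{V}$ ($U{\left(V \right)} = \sqrt{2 V} = \sqrt{2} \sqrt{V}$)
$o{\left(n,P \right)} = \frac{P}{n}$ ($o{\left(n,P \right)} = \frac{2 P}{2 n} = 2 P \frac{1}{2 n} = \frac{P}{n}$)
$o{\left(43,-204 \right)} + U{\left(30 \right)} = - \frac{204}{43} + \sqrt{2} \sqrt{30} = \left(-204\right) \frac{1}{43} + 2 \sqrt{15} = - \frac{204}{43} + 2 \sqrt{15}$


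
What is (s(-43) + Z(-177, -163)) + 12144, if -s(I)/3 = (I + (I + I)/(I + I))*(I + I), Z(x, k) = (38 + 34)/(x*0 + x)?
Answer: 77148/59 ≈ 1307.6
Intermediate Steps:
Z(x, k) = 72/x (Z(x, k) = 72/(0 + x) = 72/x)
s(I) = -6*I*(1 + I) (s(I) = -3*(I + (I + I)/(I + I))*(I + I) = -3*(I + (2*I)/((2*I)))*2*I = -3*(I + (2*I)*(1/(2*I)))*2*I = -3*(I + 1)*2*I = -3*(1 + I)*2*I = -6*I*(1 + I))
(s(-43) + Z(-177, -163)) + 12144 = (-6*(-43)*(1 - 43) + 72/(-177)) + 12144 = (-6*(-43)*(-42) + 72*(-1/177)) + 12144 = (-10836 - 24/59) + 12144 = -639348/59 + 12144 = 77148/59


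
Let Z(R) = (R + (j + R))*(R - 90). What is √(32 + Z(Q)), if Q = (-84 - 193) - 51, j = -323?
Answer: √409254 ≈ 639.73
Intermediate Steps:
Q = -328 (Q = -277 - 51 = -328)
Z(R) = (-323 + 2*R)*(-90 + R) (Z(R) = (R + (-323 + R))*(R - 90) = (-323 + 2*R)*(-90 + R))
√(32 + Z(Q)) = √(32 + (29070 - 503*(-328) + 2*(-328)²)) = √(32 + (29070 + 164984 + 2*107584)) = √(32 + (29070 + 164984 + 215168)) = √(32 + 409222) = √409254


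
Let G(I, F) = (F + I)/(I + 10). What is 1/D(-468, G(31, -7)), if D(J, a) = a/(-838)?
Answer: -17179/12 ≈ -1431.6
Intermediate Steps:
G(I, F) = (F + I)/(10 + I)
D(J, a) = -a/838 (D(J, a) = a*(-1/838) = -a/838)
1/D(-468, G(31, -7)) = 1/(-(-7 + 31)/(838*(10 + 31))) = 1/(-24/(838*41)) = 1/(-24/34358) = 1/(-1/838*24/41) = 1/(-12/17179) = -17179/12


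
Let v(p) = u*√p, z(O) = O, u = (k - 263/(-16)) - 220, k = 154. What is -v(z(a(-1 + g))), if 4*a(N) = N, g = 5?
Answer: 793/16 ≈ 49.563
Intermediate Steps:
u = -793/16 (u = (154 - 263/(-16)) - 220 = (154 - 263*(-1/16)) - 220 = (154 + 263/16) - 220 = 2727/16 - 220 = -793/16 ≈ -49.563)
a(N) = N/4
v(p) = -793*√p/16
-v(z(a(-1 + g))) = -(-793)*√((-1 + 5)/4)/16 = -(-793)*√((¼)*4)/16 = -(-793)*√1/16 = -(-793)/16 = -1*(-793/16) = 793/16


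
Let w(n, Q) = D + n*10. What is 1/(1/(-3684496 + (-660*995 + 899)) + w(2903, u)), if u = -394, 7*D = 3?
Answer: 30382079/882004774254 ≈ 3.4447e-5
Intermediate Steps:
D = 3/7 (D = (⅐)*3 = 3/7 ≈ 0.42857)
w(n, Q) = 3/7 + 10*n (w(n, Q) = 3/7 + n*10 = 3/7 + 10*n)
1/(1/(-3684496 + (-660*995 + 899)) + w(2903, u)) = 1/(1/(-3684496 + (-660*995 + 899)) + (3/7 + 10*2903)) = 1/(1/(-3684496 + (-656700 + 899)) + (3/7 + 29030)) = 1/(1/(-3684496 - 655801) + 203213/7) = 1/(1/(-4340297) + 203213/7) = 1/(-1/4340297 + 203213/7) = 1/(882004774254/30382079) = 30382079/882004774254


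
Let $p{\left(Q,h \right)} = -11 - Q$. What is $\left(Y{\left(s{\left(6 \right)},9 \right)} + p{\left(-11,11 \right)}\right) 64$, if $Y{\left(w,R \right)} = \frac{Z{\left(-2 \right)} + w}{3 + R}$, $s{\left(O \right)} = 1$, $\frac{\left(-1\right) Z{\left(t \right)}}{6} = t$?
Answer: $\frac{208}{3} \approx 69.333$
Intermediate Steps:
$Z{\left(t \right)} = - 6 t$
$Y{\left(w,R \right)} = \frac{12 + w}{3 + R}$ ($Y{\left(w,R \right)} = \frac{\left(-6\right) \left(-2\right) + w}{3 + R} = \frac{12 + w}{3 + R}$)
$\left(Y{\left(s{\left(6 \right)},9 \right)} + p{\left(-11,11 \right)}\right) 64 = \left(\frac{12 + 1}{3 + 9} - 0\right) 64 = \left(\frac{1}{12} \cdot 13 + \left(-11 + 11\right)\right) 64 = \left(\frac{1}{12} \cdot 13 + 0\right) 64 = \left(\frac{13}{12} + 0\right) 64 = \frac{13}{12} \cdot 64 = \frac{208}{3}$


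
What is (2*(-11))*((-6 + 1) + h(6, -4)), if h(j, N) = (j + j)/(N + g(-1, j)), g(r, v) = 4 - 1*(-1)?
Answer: -154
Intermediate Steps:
g(r, v) = 5 (g(r, v) = 4 + 1 = 5)
h(j, N) = 2*j/(5 + N) (h(j, N) = (j + j)/(N + 5) = (2*j)/(5 + N) = 2*j/(5 + N))
(2*(-11))*((-6 + 1) + h(6, -4)) = (2*(-11))*((-6 + 1) + 2*6/(5 - 4)) = -22*(-5 + 2*6/1) = -22*(-5 + 2*6*1) = -22*(-5 + 12) = -22*7 = -154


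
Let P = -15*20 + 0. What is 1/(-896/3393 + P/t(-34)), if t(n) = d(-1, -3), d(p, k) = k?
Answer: 3393/338404 ≈ 0.010026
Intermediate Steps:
t(n) = -3
P = -300 (P = -300 + 0 = -300)
1/(-896/3393 + P/t(-34)) = 1/(-896/3393 - 300/(-3)) = 1/(-896*1/3393 - 300*(-⅓)) = 1/(-896/3393 + 100) = 1/(338404/3393) = 3393/338404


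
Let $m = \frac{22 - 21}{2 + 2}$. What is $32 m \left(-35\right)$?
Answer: $-280$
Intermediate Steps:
$m = \frac{1}{4}$ ($m = 1 \cdot \frac{1}{4} = \frac{1}{4} \approx 0.25$)
$32 m \left(-35\right) = 32 \cdot \frac{1}{4} \left(-35\right) = 8 \left(-35\right) = -280$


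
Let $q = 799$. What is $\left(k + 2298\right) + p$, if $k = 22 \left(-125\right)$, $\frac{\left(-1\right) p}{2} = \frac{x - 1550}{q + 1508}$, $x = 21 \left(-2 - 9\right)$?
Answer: $- \frac{1039202}{2307} \approx -450.46$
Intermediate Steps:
$x = -231$ ($x = 21 \left(-11\right) = -231$)
$p = \frac{3562}{2307}$ ($p = - 2 \frac{-231 - 1550}{799 + 1508} = - 2 \left(- \frac{1781}{2307}\right) = - 2 \left(\left(-1781\right) \frac{1}{2307}\right) = \left(-2\right) \left(- \frac{1781}{2307}\right) = \frac{3562}{2307} \approx 1.544$)
$k = -2750$
$\left(k + 2298\right) + p = \left(-2750 + 2298\right) + \frac{3562}{2307} = -452 + \frac{3562}{2307} = - \frac{1039202}{2307}$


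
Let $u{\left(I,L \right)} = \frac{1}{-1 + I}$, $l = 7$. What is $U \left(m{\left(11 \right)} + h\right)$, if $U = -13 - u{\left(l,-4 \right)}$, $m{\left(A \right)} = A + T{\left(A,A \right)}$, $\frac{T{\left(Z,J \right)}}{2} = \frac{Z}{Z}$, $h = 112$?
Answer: $- \frac{9875}{6} \approx -1645.8$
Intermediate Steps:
$T{\left(Z,J \right)} = 2$ ($T{\left(Z,J \right)} = 2 \frac{Z}{Z} = 2 \cdot 1 = 2$)
$m{\left(A \right)} = 2 + A$ ($m{\left(A \right)} = A + 2 = 2 + A$)
$U = - \frac{79}{6}$ ($U = -13 - \frac{1}{-1 + 7} = -13 - \frac{1}{6} = - \frac{79}{6} \approx -13.167$)
$U \left(m{\left(11 \right)} + h\right) = - \frac{79 \left(\left(2 + 11\right) + 112\right)}{6} = - \frac{79 \left(13 + 112\right)}{6} = \left(- \frac{79}{6}\right) 125 = - \frac{9875}{6}$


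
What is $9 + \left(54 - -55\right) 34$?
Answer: $3715$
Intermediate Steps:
$9 + \left(54 - -55\right) 34 = 9 + \left(54 + 55\right) 34 = 9 + 109 \cdot 34 = 9 + 3706 = 3715$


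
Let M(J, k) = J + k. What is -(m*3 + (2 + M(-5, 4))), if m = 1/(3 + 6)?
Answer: -4/3 ≈ -1.3333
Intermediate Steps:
m = 1/9 ≈ 0.11111
-(m*3 + (2 + M(-5, 4))) = -((1/9)*3 + (2 + (-5 + 4))) = -(1/3 + (2 - 1)) = -(1/3 + 1) = -1*4/3 = -4/3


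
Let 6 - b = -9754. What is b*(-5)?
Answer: -48800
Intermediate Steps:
b = 9760 (b = 6 - 1*(-9754) = 6 + 9754 = 9760)
b*(-5) = 9760*(-5) = -48800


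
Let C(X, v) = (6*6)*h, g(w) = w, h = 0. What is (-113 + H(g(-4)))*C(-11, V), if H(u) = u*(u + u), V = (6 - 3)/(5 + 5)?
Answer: 0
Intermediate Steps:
V = 3/10 ≈ 0.30000
C(X, v) = 0 (C(X, v) = (6*6)*0 = 36*0 = 0)
H(u) = 2*u**2 (H(u) = u*(2*u) = 2*u**2)
(-113 + H(g(-4)))*C(-11, V) = (-113 + 2*(-4)**2)*0 = (-113 + 2*16)*0 = (-113 + 32)*0 = -81*0 = 0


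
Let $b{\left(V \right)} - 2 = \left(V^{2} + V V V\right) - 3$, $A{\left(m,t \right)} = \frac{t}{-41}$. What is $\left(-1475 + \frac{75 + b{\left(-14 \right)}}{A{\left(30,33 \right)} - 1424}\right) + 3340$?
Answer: $\frac{109049139}{58417} \approx 1866.7$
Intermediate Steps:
$A{\left(m,t \right)} = - \frac{t}{41}$ ($A{\left(m,t \right)} = t \left(- \frac{1}{41}\right) = - \frac{t}{41}$)
$b{\left(V \right)} = -1 + V^{2} + V^{3}$ ($b{\left(V \right)} = 2 - \left(3 - V^{2} - V V V\right) = 2 - \left(3 - V^{2} - V^{2} V\right) = 2 - \left(3 - V^{2} - V^{3}\right) = 2 + \left(-3 + V^{2} + V^{3}\right) = -1 + V^{2} + V^{3}$)
$\left(-1475 + \frac{75 + b{\left(-14 \right)}}{A{\left(30,33 \right)} - 1424}\right) + 3340 = \left(-1475 + \frac{75 + \left(-1 + \left(-14\right)^{2} + \left(-14\right)^{3}\right)}{\left(- \frac{1}{41}\right) 33 - 1424}\right) + 3340 = \left(-1475 + \frac{75 - 2549}{- \frac{33}{41} - 1424}\right) + 3340 = \left(-1475 + \frac{75 - 2549}{- \frac{58417}{41}}\right) + 3340 = \left(-1475 - - \frac{101434}{58417}\right) + 3340 = \left(-1475 + \frac{101434}{58417}\right) + 3340 = - \frac{86063641}{58417} + 3340 = \frac{109049139}{58417}$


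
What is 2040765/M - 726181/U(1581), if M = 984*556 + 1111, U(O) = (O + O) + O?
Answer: -77684793704/520036749 ≈ -149.38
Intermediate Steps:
U(O) = 3*O (U(O) = 2*O + O = 3*O)
M = 548215 (M = 547104 + 1111 = 548215)
2040765/M - 726181/U(1581) = 2040765/548215 - 726181/(3*1581) = 2040765*(1/548215) - 726181/4743 = 408153/109643 - 726181*1/4743 = 408153/109643 - 726181/4743 = -77684793704/520036749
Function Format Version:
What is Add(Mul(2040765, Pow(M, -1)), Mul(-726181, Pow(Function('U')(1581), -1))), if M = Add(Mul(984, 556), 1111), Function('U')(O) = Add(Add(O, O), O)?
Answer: Rational(-77684793704, 520036749) ≈ -149.38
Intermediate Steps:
Function('U')(O) = Mul(3, O) (Function('U')(O) = Add(Mul(2, O), O) = Mul(3, O))
M = 548215 (M = Add(547104, 1111) = 548215)
Add(Mul(2040765, Pow(M, -1)), Mul(-726181, Pow(Function('U')(1581), -1))) = Add(Mul(2040765, Pow(548215, -1)), Mul(-726181, Pow(Mul(3, 1581), -1))) = Add(Mul(2040765, Rational(1, 548215)), Mul(-726181, Pow(4743, -1))) = Add(Rational(408153, 109643), Mul(-726181, Rational(1, 4743))) = Add(Rational(408153, 109643), Rational(-726181, 4743)) = Rational(-77684793704, 520036749)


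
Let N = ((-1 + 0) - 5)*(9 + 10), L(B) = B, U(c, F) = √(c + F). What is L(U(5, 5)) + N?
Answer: -114 + √10 ≈ -110.84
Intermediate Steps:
U(c, F) = √(F + c)
N = -114 (N = (-1 - 5)*19 = -6*19 = -114)
L(U(5, 5)) + N = √(5 + 5) - 114 = √10 - 114 = -114 + √10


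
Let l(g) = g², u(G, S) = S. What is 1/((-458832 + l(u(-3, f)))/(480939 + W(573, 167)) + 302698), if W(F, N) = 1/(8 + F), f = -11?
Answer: 279425560/84581291649789 ≈ 3.3036e-6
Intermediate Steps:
1/((-458832 + l(u(-3, f)))/(480939 + W(573, 167)) + 302698) = 1/((-458832 + (-11)²)/(480939 + 1/(8 + 573)) + 302698) = 1/((-458832 + 121)/(480939 + 1/581) + 302698) = 1/(-458711/(480939 + 1/581) + 302698) = 1/(-458711/279425560/581 + 302698) = 1/(-458711*581/279425560 + 302698) = 1/(-266511091/279425560 + 302698) = 1/(84581291649789/279425560) = 279425560/84581291649789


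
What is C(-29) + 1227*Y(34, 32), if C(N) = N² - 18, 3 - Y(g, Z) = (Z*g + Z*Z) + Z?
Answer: -2626184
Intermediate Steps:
Y(g, Z) = 3 - Z - Z² - Z*g (Y(g, Z) = 3 - ((Z*g + Z*Z) + Z) = 3 - ((Z*g + Z²) + Z) = 3 - ((Z² + Z*g) + Z) = 3 - (Z + Z² + Z*g) = 3 + (-Z - Z² - Z*g) = 3 - Z - Z² - Z*g)
C(N) = -18 + N²
C(-29) + 1227*Y(34, 32) = (-18 + (-29)²) + 1227*(3 - 1*32 - 1*32² - 1*32*34) = (-18 + 841) + 1227*(3 - 32 - 1*1024 - 1088) = 823 + 1227*(3 - 32 - 1024 - 1088) = 823 + 1227*(-2141) = 823 - 2627007 = -2626184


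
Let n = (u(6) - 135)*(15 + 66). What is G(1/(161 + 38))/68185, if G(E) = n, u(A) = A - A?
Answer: -2187/13637 ≈ -0.16037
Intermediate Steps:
u(A) = 0
n = -10935 (n = (0 - 135)*(15 + 66) = -135*81 = -10935)
G(E) = -10935
G(1/(161 + 38))/68185 = -10935/68185 = -10935*1/68185 = -2187/13637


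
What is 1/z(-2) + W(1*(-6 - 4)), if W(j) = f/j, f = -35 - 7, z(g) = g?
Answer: 37/10 ≈ 3.7000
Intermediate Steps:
f = -42
W(j) = -42/j
1/z(-2) + W(1*(-6 - 4)) = 1/(-2) - 42/(-6 - 4) = -½ - 42/(1*(-10)) = -½ - 42/(-10) = -½ - 42*(-⅒) = -½ + 21/5 = 37/10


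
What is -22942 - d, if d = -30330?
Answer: 7388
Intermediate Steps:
-22942 - d = -22942 - 1*(-30330) = -22942 + 30330 = 7388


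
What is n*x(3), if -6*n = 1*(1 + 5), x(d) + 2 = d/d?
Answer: 1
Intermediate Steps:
x(d) = -1 (x(d) = -2 + d/d = -2 + 1 = -1)
n = -1 (n = -(1 + 5)/6 = -6/6 = -⅙*6 = -1)
n*x(3) = -1*(-1) = 1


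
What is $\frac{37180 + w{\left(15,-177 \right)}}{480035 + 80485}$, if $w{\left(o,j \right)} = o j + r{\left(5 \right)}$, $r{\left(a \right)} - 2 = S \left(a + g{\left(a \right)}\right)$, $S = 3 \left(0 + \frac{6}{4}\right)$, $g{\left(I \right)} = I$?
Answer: $\frac{2881}{46710} \approx 0.061678$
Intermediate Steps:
$S = \frac{9}{2}$ ($S = 3 \left(0 + 6 \cdot \frac{1}{4}\right) = 3 \left(0 + \frac{3}{2}\right) = 3 \cdot \frac{3}{2} = \frac{9}{2} \approx 4.5$)
$r{\left(a \right)} = 2 + 9 a$ ($r{\left(a \right)} = 2 + \frac{9 \left(a + a\right)}{2} = 2 + \frac{9 \cdot 2 a}{2} = 2 + 9 a$)
$w{\left(o,j \right)} = 47 + j o$ ($w{\left(o,j \right)} = o j + \left(2 + 9 \cdot 5\right) = j o + \left(2 + 45\right) = j o + 47 = 47 + j o$)
$\frac{37180 + w{\left(15,-177 \right)}}{480035 + 80485} = \frac{37180 + \left(47 - 2655\right)}{480035 + 80485} = \frac{37180 + \left(47 - 2655\right)}{560520} = \left(37180 - 2608\right) \frac{1}{560520} = 34572 \cdot \frac{1}{560520} = \frac{2881}{46710}$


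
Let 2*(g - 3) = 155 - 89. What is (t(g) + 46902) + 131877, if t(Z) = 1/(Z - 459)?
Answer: 75623516/423 ≈ 1.7878e+5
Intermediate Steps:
g = 36 (g = 3 + (155 - 89)/2 = 3 + (½)*66 = 3 + 33 = 36)
t(Z) = 1/(-459 + Z)
(t(g) + 46902) + 131877 = (1/(-459 + 36) + 46902) + 131877 = (1/(-423) + 46902) + 131877 = (-1/423 + 46902) + 131877 = 19839545/423 + 131877 = 75623516/423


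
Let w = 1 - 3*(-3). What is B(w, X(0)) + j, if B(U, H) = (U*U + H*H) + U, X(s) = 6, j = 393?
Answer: 539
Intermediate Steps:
w = 10 (w = 1 + 9 = 10)
B(U, H) = U + H² + U² (B(U, H) = (U² + H²) + U = (H² + U²) + U = U + H² + U²)
B(w, X(0)) + j = (10 + 6² + 10²) + 393 = (10 + 36 + 100) + 393 = 146 + 393 = 539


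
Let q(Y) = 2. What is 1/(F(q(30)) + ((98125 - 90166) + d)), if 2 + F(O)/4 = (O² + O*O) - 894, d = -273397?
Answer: -1/268990 ≈ -3.7176e-6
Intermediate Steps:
F(O) = -3584 + 8*O² (F(O) = -8 + 4*((O² + O*O) - 894) = -8 + 4*((O² + O²) - 894) = -8 + 4*(2*O² - 894) = -8 + 4*(-894 + 2*O²) = -8 + (-3576 + 8*O²) = -3584 + 8*O²)
1/(F(q(30)) + ((98125 - 90166) + d)) = 1/((-3584 + 8*2²) + ((98125 - 90166) - 273397)) = 1/((-3584 + 8*4) + (7959 - 273397)) = 1/((-3584 + 32) - 265438) = 1/(-3552 - 265438) = 1/(-268990) = -1/268990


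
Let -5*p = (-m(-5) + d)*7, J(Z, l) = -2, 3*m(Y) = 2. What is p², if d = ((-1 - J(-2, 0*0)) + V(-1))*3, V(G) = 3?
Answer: 56644/225 ≈ 251.75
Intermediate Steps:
m(Y) = ⅔ (m(Y) = (⅓)*2 = ⅔)
d = 12 (d = ((-1 - 1*(-2)) + 3)*3 = ((-1 + 2) + 3)*3 = (1 + 3)*3 = 4*3 = 12)
p = -238/15 (p = -(-1*⅔ + 12)*7/5 = -(-⅔ + 12)*7/5 = -34*7/15 = -⅕*238/3 = -238/15 ≈ -15.867)
p² = (-238/15)² = 56644/225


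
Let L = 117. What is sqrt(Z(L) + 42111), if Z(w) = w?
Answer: 6*sqrt(1173) ≈ 205.49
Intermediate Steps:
sqrt(Z(L) + 42111) = sqrt(117 + 42111) = sqrt(42228) = 6*sqrt(1173)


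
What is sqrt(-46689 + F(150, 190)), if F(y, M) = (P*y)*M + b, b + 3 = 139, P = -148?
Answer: I*sqrt(4264553) ≈ 2065.1*I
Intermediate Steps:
b = 136 (b = -3 + 139 = 136)
F(y, M) = 136 - 148*M*y (F(y, M) = (-148*y)*M + 136 = -148*M*y + 136 = 136 - 148*M*y)
sqrt(-46689 + F(150, 190)) = sqrt(-46689 + (136 - 148*190*150)) = sqrt(-46689 + (136 - 4218000)) = sqrt(-46689 - 4217864) = sqrt(-4264553) = I*sqrt(4264553)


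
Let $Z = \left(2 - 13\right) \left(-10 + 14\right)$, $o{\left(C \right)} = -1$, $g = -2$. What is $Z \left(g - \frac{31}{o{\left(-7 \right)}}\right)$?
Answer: $-1276$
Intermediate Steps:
$Z = -44$ ($Z = \left(-11\right) 4 = -44$)
$Z \left(g - \frac{31}{o{\left(-7 \right)}}\right) = - 44 \left(-2 - \frac{31}{-1}\right) = - 44 \left(-2 - -31\right) = - 44 \left(-2 + 31\right) = \left(-44\right) 29 = -1276$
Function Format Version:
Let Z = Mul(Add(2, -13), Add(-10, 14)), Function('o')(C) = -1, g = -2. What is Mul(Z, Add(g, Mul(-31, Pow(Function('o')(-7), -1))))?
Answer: -1276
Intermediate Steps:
Z = -44 (Z = Mul(-11, 4) = -44)
Mul(Z, Add(g, Mul(-31, Pow(Function('o')(-7), -1)))) = Mul(-44, Add(-2, Mul(-31, Pow(-1, -1)))) = Mul(-44, Add(-2, Mul(-31, -1))) = Mul(-44, Add(-2, 31)) = Mul(-44, 29) = -1276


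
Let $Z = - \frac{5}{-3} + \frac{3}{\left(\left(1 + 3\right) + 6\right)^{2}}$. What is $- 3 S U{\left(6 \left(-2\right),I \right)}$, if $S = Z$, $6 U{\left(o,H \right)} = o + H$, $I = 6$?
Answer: $\frac{509}{100} \approx 5.09$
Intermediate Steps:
$U{\left(o,H \right)} = \frac{H}{6} + \frac{o}{6}$ ($U{\left(o,H \right)} = \frac{o + H}{6} = \frac{H + o}{6} = \frac{H}{6} + \frac{o}{6}$)
$Z = \frac{509}{300}$ ($Z = \left(-5\right) \left(- \frac{1}{3}\right) + \frac{3}{\left(4 + 6\right)^{2}} = \frac{5}{3} + \frac{3}{10^{2}} = \frac{5}{3} + \frac{3}{100} = \frac{509}{300} \approx 1.6967$)
$S = \frac{509}{300} \approx 1.6967$
$- 3 S U{\left(6 \left(-2\right),I \right)} = \left(-3\right) \frac{509}{300} \left(\frac{1}{6} \cdot 6 + \frac{6 \left(-2\right)}{6}\right) = - \frac{509 \left(1 + \frac{1}{6} \left(-12\right)\right)}{100} = - \frac{509 \left(1 - 2\right)}{100} = \left(- \frac{509}{100}\right) \left(-1\right) = \frac{509}{100}$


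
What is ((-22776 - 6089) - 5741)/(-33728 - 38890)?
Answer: 1331/2793 ≈ 0.47655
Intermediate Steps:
((-22776 - 6089) - 5741)/(-33728 - 38890) = (-28865 - 5741)/(-72618) = -34606*(-1/72618) = 1331/2793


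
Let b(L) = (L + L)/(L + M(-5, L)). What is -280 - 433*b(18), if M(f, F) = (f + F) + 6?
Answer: -25948/37 ≈ -701.30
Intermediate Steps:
M(f, F) = 6 + F + f (M(f, F) = (F + f) + 6 = 6 + F + f)
b(L) = 2*L/(1 + 2*L) (b(L) = (L + L)/(L + (6 + L - 5)) = (2*L)/(L + (1 + L)) = (2*L)/(1 + 2*L) = 2*L/(1 + 2*L))
-280 - 433*b(18) = -280 - 866*18/(1 + 2*18) = -280 - 866*18/(1 + 36) = -280 - 866*18/37 = -280 - 433*36/37 = -280 - 15588/37 = -25948/37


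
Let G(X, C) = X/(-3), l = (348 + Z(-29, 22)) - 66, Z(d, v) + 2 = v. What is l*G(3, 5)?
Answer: -302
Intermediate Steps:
Z(d, v) = -2 + v
l = 302 (l = (348 + (-2 + 22)) - 66 = (348 + 20) - 66 = 368 - 66 = 302)
G(X, C) = -X/3 (G(X, C) = X*(-⅓) = -X/3)
l*G(3, 5) = 302*(-⅓*3) = 302*(-1) = -302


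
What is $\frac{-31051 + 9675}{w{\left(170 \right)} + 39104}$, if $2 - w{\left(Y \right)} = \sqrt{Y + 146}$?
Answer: $- \frac{104491232}{191159865} - \frac{5344 \sqrt{79}}{191159865} \approx -0.54687$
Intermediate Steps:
$w{\left(Y \right)} = 2 - \sqrt{146 + Y}$ ($w{\left(Y \right)} = 2 - \sqrt{Y + 146} = 2 - \sqrt{146 + Y}$)
$\frac{-31051 + 9675}{w{\left(170 \right)} + 39104} = \frac{-31051 + 9675}{\left(2 - \sqrt{146 + 170}\right) + 39104} = - \frac{21376}{\left(2 - \sqrt{316}\right) + 39104} = - \frac{21376}{\left(2 - 2 \sqrt{79}\right) + 39104} = - \frac{21376}{39106 - 2 \sqrt{79}}$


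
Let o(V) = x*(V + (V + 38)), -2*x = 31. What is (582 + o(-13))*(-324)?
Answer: -128304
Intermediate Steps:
x = -31/2 (x = -½*31 = -31/2 ≈ -15.500)
o(V) = -589 - 31*V (o(V) = -31*(V + (V + 38))/2 = -31*(V + (38 + V))/2 = -31*(38 + 2*V)/2 = -589 - 31*V)
(582 + o(-13))*(-324) = (582 + (-589 - 31*(-13)))*(-324) = (582 + (-589 + 403))*(-324) = (582 - 186)*(-324) = 396*(-324) = -128304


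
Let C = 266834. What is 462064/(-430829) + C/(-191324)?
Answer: -2075140389/841101302 ≈ -2.4672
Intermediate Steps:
462064/(-430829) + C/(-191324) = 462064/(-430829) + 266834/(-191324) = 462064*(-1/430829) + 266834*(-1/191324) = -462064/430829 - 133417/95662 = -2075140389/841101302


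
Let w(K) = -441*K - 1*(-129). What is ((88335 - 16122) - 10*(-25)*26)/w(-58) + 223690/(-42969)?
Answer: -789393311/368201361 ≈ -2.1439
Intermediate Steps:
w(K) = 129 - 441*K (w(K) = -441*K + 129 = 129 - 441*K)
((88335 - 16122) - 10*(-25)*26)/w(-58) + 223690/(-42969) = ((88335 - 16122) - 10*(-25)*26)/(129 - 441*(-58)) + 223690/(-42969) = (72213 + 250*26)/(129 + 25578) + 223690*(-1/42969) = (72213 + 6500)/25707 - 223690/42969 = 78713*(1/25707) - 223690/42969 = 78713/25707 - 223690/42969 = -789393311/368201361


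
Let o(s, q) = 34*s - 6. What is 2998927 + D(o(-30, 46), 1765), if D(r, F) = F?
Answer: 3000692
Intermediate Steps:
o(s, q) = -6 + 34*s
2998927 + D(o(-30, 46), 1765) = 2998927 + 1765 = 3000692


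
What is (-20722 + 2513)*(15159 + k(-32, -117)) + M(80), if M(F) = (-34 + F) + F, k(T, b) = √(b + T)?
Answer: -276030105 - 18209*I*√149 ≈ -2.7603e+8 - 2.2227e+5*I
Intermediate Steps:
k(T, b) = √(T + b)
M(F) = -34 + 2*F
(-20722 + 2513)*(15159 + k(-32, -117)) + M(80) = (-20722 + 2513)*(15159 + √(-32 - 117)) + (-34 + 2*80) = -18209*(15159 + √(-149)) + (-34 + 160) = -18209*(15159 + I*√149) + 126 = (-276030231 - 18209*I*√149) + 126 = -276030105 - 18209*I*√149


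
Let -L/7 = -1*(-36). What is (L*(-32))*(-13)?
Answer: -104832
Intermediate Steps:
L = -252 (L = -(-7)*(-36) = -7*36 = -252)
(L*(-32))*(-13) = -252*(-32)*(-13) = 8064*(-13) = -104832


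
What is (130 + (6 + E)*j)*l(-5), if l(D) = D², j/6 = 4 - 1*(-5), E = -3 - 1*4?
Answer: 1900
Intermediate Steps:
E = -7 (E = -3 - 4 = -7)
j = 54 (j = 6*(4 - 1*(-5)) = 6*(4 + 5) = 6*9 = 54)
(130 + (6 + E)*j)*l(-5) = (130 + (6 - 7)*54)*(-5)² = (130 - 1*54)*25 = (130 - 54)*25 = 76*25 = 1900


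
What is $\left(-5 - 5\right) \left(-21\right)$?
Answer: $210$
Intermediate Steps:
$\left(-5 - 5\right) \left(-21\right) = \left(-10\right) \left(-21\right) = 210$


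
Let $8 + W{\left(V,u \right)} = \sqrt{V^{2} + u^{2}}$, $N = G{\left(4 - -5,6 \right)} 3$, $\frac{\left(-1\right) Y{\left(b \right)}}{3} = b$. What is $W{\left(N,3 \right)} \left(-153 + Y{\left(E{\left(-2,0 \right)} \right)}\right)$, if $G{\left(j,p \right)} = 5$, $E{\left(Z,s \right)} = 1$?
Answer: $1248 - 468 \sqrt{26} \approx -1138.3$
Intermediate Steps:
$Y{\left(b \right)} = - 3 b$
$N = 15$ ($N = 5 \cdot 3 = 15$)
$W{\left(V,u \right)} = -8 + \sqrt{V^{2} + u^{2}}$
$W{\left(N,3 \right)} \left(-153 + Y{\left(E{\left(-2,0 \right)} \right)}\right) = \left(-8 + \sqrt{15^{2} + 3^{2}}\right) \left(-153 - 3\right) = \left(-8 + \sqrt{225 + 9}\right) \left(-153 - 3\right) = \left(-8 + \sqrt{234}\right) \left(-156\right) = \left(-8 + 3 \sqrt{26}\right) \left(-156\right) = 1248 - 468 \sqrt{26}$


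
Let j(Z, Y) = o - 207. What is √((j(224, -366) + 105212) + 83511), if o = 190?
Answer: √188706 ≈ 434.40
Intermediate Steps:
j(Z, Y) = -17 (j(Z, Y) = 190 - 207 = -17)
√((j(224, -366) + 105212) + 83511) = √((-17 + 105212) + 83511) = √(105195 + 83511) = √188706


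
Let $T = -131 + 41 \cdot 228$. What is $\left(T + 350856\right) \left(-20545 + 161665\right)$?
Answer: $50813501760$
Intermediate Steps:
$T = 9217$ ($T = -131 + 9348 = 9217$)
$\left(T + 350856\right) \left(-20545 + 161665\right) = \left(9217 + 350856\right) \left(-20545 + 161665\right) = 360073 \cdot 141120 = 50813501760$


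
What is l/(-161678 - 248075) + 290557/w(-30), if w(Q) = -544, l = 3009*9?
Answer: -119071334485/222905632 ≈ -534.18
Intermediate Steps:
l = 27081
l/(-161678 - 248075) + 290557/w(-30) = 27081/(-161678 - 248075) + 290557/(-544) = 27081/(-409753) + 290557*(-1/544) = 27081*(-1/409753) - 290557/544 = -27081/409753 - 290557/544 = -119071334485/222905632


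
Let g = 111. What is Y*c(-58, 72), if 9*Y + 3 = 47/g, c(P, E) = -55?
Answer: 15730/999 ≈ 15.746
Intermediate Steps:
Y = -286/999 (Y = -⅓ + (47/111)/9 = -⅓ + (47*(1/111))/9 = -⅓ + (⅑)*(47/111) = -⅓ + 47/999 = -286/999 ≈ -0.28629)
Y*c(-58, 72) = -286/999*(-55) = 15730/999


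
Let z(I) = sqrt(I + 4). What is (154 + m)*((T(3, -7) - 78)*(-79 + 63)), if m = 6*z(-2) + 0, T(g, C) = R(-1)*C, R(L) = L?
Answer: 174944 + 6816*sqrt(2) ≈ 1.8458e+5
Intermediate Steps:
z(I) = sqrt(4 + I)
T(g, C) = -C
m = 6*sqrt(2) (m = 6*sqrt(4 - 2) + 0 = 6*sqrt(2) + 0 = 6*sqrt(2) ≈ 8.4853)
(154 + m)*((T(3, -7) - 78)*(-79 + 63)) = (154 + 6*sqrt(2))*((-1*(-7) - 78)*(-79 + 63)) = (154 + 6*sqrt(2))*((7 - 78)*(-16)) = (154 + 6*sqrt(2))*(-71*(-16)) = (154 + 6*sqrt(2))*1136 = 174944 + 6816*sqrt(2)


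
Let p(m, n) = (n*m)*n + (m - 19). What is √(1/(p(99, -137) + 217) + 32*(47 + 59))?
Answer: √901441652111/16302 ≈ 58.241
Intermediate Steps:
p(m, n) = -19 + m + m*n² (p(m, n) = (m*n)*n + (-19 + m) = m*n² + (-19 + m) = -19 + m + m*n²)
√(1/(p(99, -137) + 217) + 32*(47 + 59)) = √(1/((-19 + 99 + 99*(-137)²) + 217) + 32*(47 + 59)) = √(1/((-19 + 99 + 99*18769) + 217) + 32*106) = √(1/((-19 + 99 + 1858131) + 217) + 3392) = √(1/(1858211 + 217) + 3392) = √(1/1858428 + 3392) = √(6303787777/1858428) = √901441652111/16302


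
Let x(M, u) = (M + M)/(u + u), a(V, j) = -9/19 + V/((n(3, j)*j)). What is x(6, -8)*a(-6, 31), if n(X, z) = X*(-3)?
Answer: 799/2356 ≈ 0.33913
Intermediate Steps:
n(X, z) = -3*X
a(V, j) = -9/19 - V/(9*j) (a(V, j) = -9/19 + V/(((-3*3)*j)) = -9*1/19 + V/((-9*j)) = -9/19 + V*(-1/(9*j)) = -9/19 - V/(9*j))
x(M, u) = M/u (x(M, u) = (2*M)/((2*u)) = (2*M)*(1/(2*u)) = M/u)
x(6, -8)*a(-6, 31) = (6/(-8))*(-9/19 - ⅑*(-6)/31) = (6*(-⅛))*(-9/19 - ⅑*(-6)*1/31) = -3*(-9/19 + 2/93)/4 = -¾*(-799/1767) = 799/2356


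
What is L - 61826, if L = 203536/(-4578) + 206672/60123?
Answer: -135146591906/2184469 ≈ -61867.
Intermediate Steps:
L = -89611512/2184469 (L = 203536*(-1/4578) + 206672*(1/60123) = -101768/2289 + 206672/60123 = -89611512/2184469 ≈ -41.022)
L - 61826 = -89611512/2184469 - 61826 = -135146591906/2184469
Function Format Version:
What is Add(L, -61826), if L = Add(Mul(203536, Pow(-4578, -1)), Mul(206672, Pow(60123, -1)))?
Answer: Rational(-135146591906, 2184469) ≈ -61867.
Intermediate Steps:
L = Rational(-89611512, 2184469) (L = Add(Mul(203536, Rational(-1, 4578)), Mul(206672, Rational(1, 60123))) = Add(Rational(-101768, 2289), Rational(206672, 60123)) = Rational(-89611512, 2184469) ≈ -41.022)
Add(L, -61826) = Add(Rational(-89611512, 2184469), -61826) = Rational(-135146591906, 2184469)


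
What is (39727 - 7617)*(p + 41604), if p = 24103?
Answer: 2109851770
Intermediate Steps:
(39727 - 7617)*(p + 41604) = (39727 - 7617)*(24103 + 41604) = 32110*65707 = 2109851770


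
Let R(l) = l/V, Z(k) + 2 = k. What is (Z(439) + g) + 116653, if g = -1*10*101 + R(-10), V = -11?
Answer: 1276890/11 ≈ 1.1608e+5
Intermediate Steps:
Z(k) = -2 + k
R(l) = -l/11 (R(l) = l/(-11) = l*(-1/11) = -l/11)
g = -11100/11 (g = -1*10*101 - 1/11*(-10) = -10*101 + 10/11 = -1010 + 10/11 = -11100/11 ≈ -1009.1)
(Z(439) + g) + 116653 = ((-2 + 439) - 11100/11) + 116653 = (437 - 11100/11) + 116653 = -6293/11 + 116653 = 1276890/11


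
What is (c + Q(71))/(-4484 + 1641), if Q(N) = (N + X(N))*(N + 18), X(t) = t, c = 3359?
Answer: -15997/2843 ≈ -5.6268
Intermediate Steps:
Q(N) = 2*N*(18 + N) (Q(N) = (N + N)*(N + 18) = (2*N)*(18 + N) = 2*N*(18 + N))
(c + Q(71))/(-4484 + 1641) = (3359 + 2*71*(18 + 71))/(-4484 + 1641) = (3359 + 2*71*89)/(-2843) = (3359 + 12638)*(-1/2843) = 15997*(-1/2843) = -15997/2843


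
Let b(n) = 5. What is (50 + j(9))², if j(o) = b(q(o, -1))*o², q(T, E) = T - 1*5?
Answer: 207025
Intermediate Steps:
q(T, E) = -5 + T (q(T, E) = T - 5 = -5 + T)
j(o) = 5*o²
(50 + j(9))² = (50 + 5*9²)² = (50 + 5*81)² = (50 + 405)² = 455² = 207025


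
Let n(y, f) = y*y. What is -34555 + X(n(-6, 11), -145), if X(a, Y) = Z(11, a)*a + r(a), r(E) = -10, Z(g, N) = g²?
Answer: -30209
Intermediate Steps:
n(y, f) = y²
X(a, Y) = -10 + 121*a (X(a, Y) = 11²*a - 10 = 121*a - 10 = -10 + 121*a)
-34555 + X(n(-6, 11), -145) = -34555 + (-10 + 121*(-6)²) = -34555 + (-10 + 121*36) = -34555 + (-10 + 4356) = -34555 + 4346 = -30209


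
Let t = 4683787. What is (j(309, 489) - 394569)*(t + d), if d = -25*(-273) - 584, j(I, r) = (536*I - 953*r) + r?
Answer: -3257097815244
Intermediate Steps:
j(I, r) = -952*r + 536*I (j(I, r) = (-953*r + 536*I) + r = -952*r + 536*I)
d = 6241 (d = 6825 - 584 = 6241)
(j(309, 489) - 394569)*(t + d) = ((-952*489 + 536*309) - 394569)*(4683787 + 6241) = ((-465528 + 165624) - 394569)*4690028 = (-299904 - 394569)*4690028 = -694473*4690028 = -3257097815244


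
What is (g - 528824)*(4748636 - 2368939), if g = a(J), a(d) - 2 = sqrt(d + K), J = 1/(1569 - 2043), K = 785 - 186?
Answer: -1258436126934 + 11898485*sqrt(5383218)/474 ≈ -1.2584e+12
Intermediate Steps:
K = 599
J = -1/474 (J = 1/(-474) = -1/474 ≈ -0.0021097)
a(d) = 2 + sqrt(599 + d) (a(d) = 2 + sqrt(d + 599) = 2 + sqrt(599 + d))
g = 2 + 5*sqrt(5383218)/474 (g = 2 + sqrt(599 - 1/474) = 2 + sqrt(283925/474) = 2 + 5*sqrt(5383218)/474 ≈ 26.474)
(g - 528824)*(4748636 - 2368939) = ((2 + 5*sqrt(5383218)/474) - 528824)*(4748636 - 2368939) = (-528822 + 5*sqrt(5383218)/474)*2379697 = -1258436126934 + 11898485*sqrt(5383218)/474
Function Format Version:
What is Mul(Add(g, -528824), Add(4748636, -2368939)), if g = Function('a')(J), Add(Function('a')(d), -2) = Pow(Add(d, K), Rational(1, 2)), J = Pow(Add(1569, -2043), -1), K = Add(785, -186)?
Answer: Add(-1258436126934, Mul(Rational(11898485, 474), Pow(5383218, Rational(1, 2)))) ≈ -1.2584e+12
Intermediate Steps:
K = 599
J = Rational(-1, 474) (J = Pow(-474, -1) = Rational(-1, 474) ≈ -0.0021097)
Function('a')(d) = Add(2, Pow(Add(599, d), Rational(1, 2))) (Function('a')(d) = Add(2, Pow(Add(d, 599), Rational(1, 2))) = Add(2, Pow(Add(599, d), Rational(1, 2))))
g = Add(2, Mul(Rational(5, 474), Pow(5383218, Rational(1, 2)))) (g = Add(2, Pow(Add(599, Rational(-1, 474)), Rational(1, 2))) = Add(2, Pow(Rational(283925, 474), Rational(1, 2))) = Add(2, Mul(Rational(5, 474), Pow(5383218, Rational(1, 2)))) ≈ 26.474)
Mul(Add(g, -528824), Add(4748636, -2368939)) = Mul(Add(Add(2, Mul(Rational(5, 474), Pow(5383218, Rational(1, 2)))), -528824), Add(4748636, -2368939)) = Mul(Add(-528822, Mul(Rational(5, 474), Pow(5383218, Rational(1, 2)))), 2379697) = Add(-1258436126934, Mul(Rational(11898485, 474), Pow(5383218, Rational(1, 2))))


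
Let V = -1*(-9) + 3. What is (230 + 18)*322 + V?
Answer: 79868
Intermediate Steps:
V = 12 (V = 9 + 3 = 12)
(230 + 18)*322 + V = (230 + 18)*322 + 12 = 248*322 + 12 = 79856 + 12 = 79868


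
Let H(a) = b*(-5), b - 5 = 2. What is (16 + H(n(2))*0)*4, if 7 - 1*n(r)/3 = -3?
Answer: 64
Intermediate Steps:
b = 7 (b = 5 + 2 = 7)
n(r) = 30 (n(r) = 21 - 3*(-3) = 21 + 9 = 30)
H(a) = -35 (H(a) = 7*(-5) = -35)
(16 + H(n(2))*0)*4 = (16 - 35*0)*4 = (16 + 0)*4 = 16*4 = 64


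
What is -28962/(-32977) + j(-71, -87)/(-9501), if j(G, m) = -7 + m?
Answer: 278267800/313314477 ≈ 0.88814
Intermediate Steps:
-28962/(-32977) + j(-71, -87)/(-9501) = -28962/(-32977) + (-7 - 87)/(-9501) = -28962*(-1/32977) - 94*(-1/9501) = 28962/32977 + 94/9501 = 278267800/313314477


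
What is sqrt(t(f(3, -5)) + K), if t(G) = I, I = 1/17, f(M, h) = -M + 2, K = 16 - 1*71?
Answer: I*sqrt(15878)/17 ≈ 7.4122*I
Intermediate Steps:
K = -55 (K = 16 - 71 = -55)
f(M, h) = 2 - M
I = 1/17 ≈ 0.058824
t(G) = 1/17
sqrt(t(f(3, -5)) + K) = sqrt(1/17 - 55) = sqrt(-934/17) = I*sqrt(15878)/17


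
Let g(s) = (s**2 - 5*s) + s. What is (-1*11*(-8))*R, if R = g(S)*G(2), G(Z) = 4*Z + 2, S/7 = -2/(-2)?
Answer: 18480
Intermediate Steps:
S = 7 (S = 7*(-2/(-2)) = 7*(-2*(-1/2)) = 7*1 = 7)
g(s) = s**2 - 4*s
G(Z) = 2 + 4*Z
R = 210 (R = (7*(-4 + 7))*(2 + 4*2) = (7*3)*(2 + 8) = 21*10 = 210)
(-1*11*(-8))*R = (-1*11*(-8))*210 = -11*(-8)*210 = 88*210 = 18480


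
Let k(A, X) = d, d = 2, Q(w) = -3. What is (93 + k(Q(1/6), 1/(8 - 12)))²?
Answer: 9025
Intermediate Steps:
k(A, X) = 2
(93 + k(Q(1/6), 1/(8 - 12)))² = (93 + 2)² = 95² = 9025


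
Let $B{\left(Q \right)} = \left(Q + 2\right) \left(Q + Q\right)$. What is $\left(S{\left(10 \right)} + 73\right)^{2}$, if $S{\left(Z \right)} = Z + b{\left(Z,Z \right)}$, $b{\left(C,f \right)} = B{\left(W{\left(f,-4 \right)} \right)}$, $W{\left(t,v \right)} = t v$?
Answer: $9753129$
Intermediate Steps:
$B{\left(Q \right)} = 2 Q \left(2 + Q\right)$ ($B{\left(Q \right)} = \left(2 + Q\right) 2 Q = 2 Q \left(2 + Q\right)$)
$b{\left(C,f \right)} = - 8 f \left(2 - 4 f\right)$ ($b{\left(C,f \right)} = 2 f \left(-4\right) \left(2 + f \left(-4\right)\right) = 2 \left(- 4 f\right) \left(2 - 4 f\right) = - 8 f \left(2 - 4 f\right)$)
$S{\left(Z \right)} = Z + 16 Z \left(-1 + 2 Z\right)$
$\left(S{\left(10 \right)} + 73\right)^{2} = \left(10 \left(-15 + 32 \cdot 10\right) + 73\right)^{2} = \left(10 \left(-15 + 320\right) + 73\right)^{2} = \left(10 \cdot 305 + 73\right)^{2} = \left(3050 + 73\right)^{2} = 3123^{2} = 9753129$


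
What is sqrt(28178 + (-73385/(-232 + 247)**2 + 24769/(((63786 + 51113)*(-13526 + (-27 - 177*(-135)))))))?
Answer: 7*sqrt(180585120802773175411990)/17824281870 ≈ 166.89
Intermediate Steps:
sqrt(28178 + (-73385/(-232 + 247)**2 + 24769/(((63786 + 51113)*(-13526 + (-27 - 177*(-135))))))) = sqrt(28178 + (-73385/(15**2) + 24769/((114899*(-13526 + (-27 + 23895)))))) = sqrt(28178 + (-73385/225 + 24769/((114899*(-13526 + 23868))))) = sqrt(28178 + (-73385*1/225 + 24769/((114899*10342)))) = sqrt(28178 + (-14677/45 + 24769/1188285458)) = sqrt(28178 - 17440464552461/53472845610) = sqrt(1489317379046119/53472845610) = 7*sqrt(180585120802773175411990)/17824281870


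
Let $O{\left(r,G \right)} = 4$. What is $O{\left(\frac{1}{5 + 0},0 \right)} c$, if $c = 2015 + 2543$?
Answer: $18232$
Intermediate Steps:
$c = 4558$
$O{\left(\frac{1}{5 + 0},0 \right)} c = 4 \cdot 4558 = 18232$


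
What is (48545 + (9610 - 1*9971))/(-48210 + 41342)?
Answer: -12046/1717 ≈ -7.0157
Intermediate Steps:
(48545 + (9610 - 1*9971))/(-48210 + 41342) = (48545 + (9610 - 9971))/(-6868) = (48545 - 361)*(-1/6868) = 48184*(-1/6868) = -12046/1717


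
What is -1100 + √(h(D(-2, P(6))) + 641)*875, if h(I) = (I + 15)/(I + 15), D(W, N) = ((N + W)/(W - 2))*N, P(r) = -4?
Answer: -1100 + 875*√642 ≈ 21071.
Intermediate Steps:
D(W, N) = N*(N + W)/(-2 + W) (D(W, N) = ((N + W)/(-2 + W))*N = N*(N + W)/(-2 + W))
h(I) = 1 (h(I) = (15 + I)/(15 + I) = 1)
-1100 + √(h(D(-2, P(6))) + 641)*875 = -1100 + √(1 + 641)*875 = -1100 + √642*875 = -1100 + 875*√642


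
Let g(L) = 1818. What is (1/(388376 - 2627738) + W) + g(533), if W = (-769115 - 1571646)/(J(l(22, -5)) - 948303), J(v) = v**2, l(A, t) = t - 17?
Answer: 3863964720273667/2122509851478 ≈ 1820.5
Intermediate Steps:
l(A, t) = -17 + t
W = 2340761/947819 (W = (-769115 - 1571646)/((-17 - 5)**2 - 948303) = -2340761/((-22)**2 - 948303) = -2340761/(484 - 948303) = -2340761/(-947819) = -2340761*(-1/947819) = 2340761/947819 ≈ 2.4696)
(1/(388376 - 2627738) + W) + g(533) = (1/(388376 - 2627738) + 2340761/947819) + 1818 = (1/(-2239362) + 2340761/947819) + 1818 = (-1/2239362 + 2340761/947819) + 1818 = 5241810286663/2122509851478 + 1818 = 3863964720273667/2122509851478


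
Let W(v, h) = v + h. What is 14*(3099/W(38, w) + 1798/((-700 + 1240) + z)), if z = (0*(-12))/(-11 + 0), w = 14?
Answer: 3092173/3510 ≈ 880.96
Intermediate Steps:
W(v, h) = h + v
z = 0 (z = 0/(-11) = 0*(-1/11) = 0)
14*(3099/W(38, w) + 1798/((-700 + 1240) + z)) = 14*(3099/(14 + 38) + 1798/((-700 + 1240) + 0)) = 14*(3099/52 + 1798/(540 + 0)) = 14*(3099*(1/52) + 1798/540) = 14*(3099/52 + 1798*(1/540)) = 14*(3099/52 + 899/270) = 14*(441739/7020) = 3092173/3510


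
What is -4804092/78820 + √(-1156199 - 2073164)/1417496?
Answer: -1201023/19705 + I*√3229363/1417496 ≈ -60.95 + 0.0012678*I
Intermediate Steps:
-4804092/78820 + √(-1156199 - 2073164)/1417496 = -4804092*1/78820 + √(-3229363)*(1/1417496) = -1201023/19705 + (I*√3229363)*(1/1417496) = -1201023/19705 + I*√3229363/1417496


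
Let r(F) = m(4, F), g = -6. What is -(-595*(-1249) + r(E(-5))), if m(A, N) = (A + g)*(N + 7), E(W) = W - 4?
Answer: -743159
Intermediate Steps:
E(W) = -4 + W
m(A, N) = (-6 + A)*(7 + N) (m(A, N) = (A - 6)*(N + 7) = (-6 + A)*(7 + N))
r(F) = -14 - 2*F (r(F) = -42 - 6*F + 7*4 + 4*F = -42 - 6*F + 28 + 4*F = -14 - 2*F)
-(-595*(-1249) + r(E(-5))) = -(-595*(-1249) + (-14 - 2*(-4 - 5))) = -(743155 + (-14 - 2*(-9))) = -(743155 + (-14 + 18)) = -(743155 + 4) = -1*743159 = -743159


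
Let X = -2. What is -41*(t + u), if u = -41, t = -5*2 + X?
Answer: 2173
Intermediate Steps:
t = -12 (t = -5*2 - 2 = -10 - 2 = -12)
-41*(t + u) = -41*(-12 - 41) = -41*(-53) = 2173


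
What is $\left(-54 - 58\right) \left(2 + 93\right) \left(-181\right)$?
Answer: $1925840$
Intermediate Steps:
$\left(-54 - 58\right) \left(2 + 93\right) \left(-181\right) = \left(-112\right) 95 \left(-181\right) = \left(-10640\right) \left(-181\right) = 1925840$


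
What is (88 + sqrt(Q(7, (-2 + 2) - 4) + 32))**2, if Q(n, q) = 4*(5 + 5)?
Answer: 7816 + 1056*sqrt(2) ≈ 9309.4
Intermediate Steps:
Q(n, q) = 40 (Q(n, q) = 4*10 = 40)
(88 + sqrt(Q(7, (-2 + 2) - 4) + 32))**2 = (88 + sqrt(40 + 32))**2 = (88 + sqrt(72))**2 = (88 + 6*sqrt(2))**2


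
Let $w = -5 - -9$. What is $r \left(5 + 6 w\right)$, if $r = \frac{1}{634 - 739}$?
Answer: $- \frac{29}{105} \approx -0.27619$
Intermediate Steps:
$w = 4$ ($w = -5 + 9 = 4$)
$r = - \frac{1}{105}$ ($r = \frac{1}{-105} = - \frac{1}{105} \approx -0.0095238$)
$r \left(5 + 6 w\right) = - \frac{5 + 6 \cdot 4}{105} = - \frac{5 + 24}{105} = \left(- \frac{1}{105}\right) 29 = - \frac{29}{105}$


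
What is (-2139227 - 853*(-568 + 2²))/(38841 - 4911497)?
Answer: 1658135/4872656 ≈ 0.34029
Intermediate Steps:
(-2139227 - 853*(-568 + 2²))/(38841 - 4911497) = (-2139227 - 853*(-568 + 4))/(-4872656) = (-2139227 - 853*(-564))*(-1/4872656) = (-2139227 + 481092)*(-1/4872656) = -1658135*(-1/4872656) = 1658135/4872656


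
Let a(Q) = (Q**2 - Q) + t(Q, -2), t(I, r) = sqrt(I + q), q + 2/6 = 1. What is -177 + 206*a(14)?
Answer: 37315 + 412*sqrt(33)/3 ≈ 38104.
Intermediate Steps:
q = 2/3 (q = -1/3 + 1 = 2/3 ≈ 0.66667)
t(I, r) = sqrt(2/3 + I) (t(I, r) = sqrt(I + 2/3) = sqrt(2/3 + I))
a(Q) = Q**2 - Q + sqrt(6 + 9*Q)/3 (a(Q) = (Q**2 - Q) + sqrt(6 + 9*Q)/3 = Q**2 - Q + sqrt(6 + 9*Q)/3)
-177 + 206*a(14) = -177 + 206*(14**2 - 1*14 + sqrt(6 + 9*14)/3) = -177 + 206*(196 - 14 + sqrt(6 + 126)/3) = -177 + 206*(196 - 14 + sqrt(132)/3) = -177 + 206*(196 - 14 + (2*sqrt(33))/3) = -177 + 206*(196 - 14 + 2*sqrt(33)/3) = -177 + 206*(182 + 2*sqrt(33)/3) = -177 + (37492 + 412*sqrt(33)/3) = 37315 + 412*sqrt(33)/3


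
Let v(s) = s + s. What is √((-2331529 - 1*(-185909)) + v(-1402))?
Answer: 2*I*√537106 ≈ 1465.8*I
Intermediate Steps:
v(s) = 2*s
√((-2331529 - 1*(-185909)) + v(-1402)) = √((-2331529 - 1*(-185909)) + 2*(-1402)) = √((-2331529 + 185909) - 2804) = √(-2145620 - 2804) = √(-2148424) = 2*I*√537106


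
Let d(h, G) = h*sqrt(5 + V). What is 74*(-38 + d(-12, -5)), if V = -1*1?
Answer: -4588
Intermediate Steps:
V = -1
d(h, G) = 2*h (d(h, G) = h*sqrt(5 - 1) = h*sqrt(4) = h*2 = 2*h)
74*(-38 + d(-12, -5)) = 74*(-38 + 2*(-12)) = 74*(-38 - 24) = 74*(-62) = -4588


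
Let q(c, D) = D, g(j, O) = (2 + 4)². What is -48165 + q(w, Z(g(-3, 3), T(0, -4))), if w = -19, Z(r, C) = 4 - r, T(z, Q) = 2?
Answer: -48197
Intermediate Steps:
g(j, O) = 36 (g(j, O) = 6² = 36)
-48165 + q(w, Z(g(-3, 3), T(0, -4))) = -48165 + (4 - 1*36) = -48165 + (4 - 36) = -48165 - 32 = -48197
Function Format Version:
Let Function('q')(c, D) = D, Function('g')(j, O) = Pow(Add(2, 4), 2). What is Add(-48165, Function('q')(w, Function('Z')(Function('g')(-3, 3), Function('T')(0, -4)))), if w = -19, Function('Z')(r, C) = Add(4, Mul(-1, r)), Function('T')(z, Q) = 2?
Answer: -48197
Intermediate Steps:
Function('g')(j, O) = 36 (Function('g')(j, O) = Pow(6, 2) = 36)
Add(-48165, Function('q')(w, Function('Z')(Function('g')(-3, 3), Function('T')(0, -4)))) = Add(-48165, Add(4, Mul(-1, 36))) = Add(-48165, Add(4, -36)) = Add(-48165, -32) = -48197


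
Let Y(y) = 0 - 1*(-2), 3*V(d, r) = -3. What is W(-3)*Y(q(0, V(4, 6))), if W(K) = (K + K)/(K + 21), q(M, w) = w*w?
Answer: -⅔ ≈ -0.66667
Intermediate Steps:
V(d, r) = -1 (V(d, r) = (⅓)*(-3) = -1)
q(M, w) = w²
W(K) = 2*K/(21 + K) (W(K) = (2*K)/(21 + K) = 2*K/(21 + K))
Y(y) = 2 (Y(y) = 0 + 2 = 2)
W(-3)*Y(q(0, V(4, 6))) = (2*(-3)/(21 - 3))*2 = (2*(-3)/18)*2 = (2*(-3)*(1/18))*2 = -⅓*2 = -⅔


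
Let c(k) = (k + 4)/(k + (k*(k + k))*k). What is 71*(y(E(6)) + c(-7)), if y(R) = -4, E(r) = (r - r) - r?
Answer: -65533/231 ≈ -283.69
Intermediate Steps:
c(k) = (4 + k)/(k + 2*k³) (c(k) = (4 + k)/(k + (k*(2*k))*k) = (4 + k)/(k + (2*k²)*k) = (4 + k)/(k + 2*k³))
E(r) = -r (E(r) = 0 - r = -r)
71*(y(E(6)) + c(-7)) = 71*(-4 + (4 - 7)/(-7 + 2*(-7)³)) = 71*(-4 - 3/(-7 + 2*(-343))) = 71*(-4 - 3/(-7 - 686)) = 71*(-4 - 3/(-693)) = 71*(-4 - 1/693*(-3)) = 71*(-4 + 1/231) = 71*(-923/231) = -65533/231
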